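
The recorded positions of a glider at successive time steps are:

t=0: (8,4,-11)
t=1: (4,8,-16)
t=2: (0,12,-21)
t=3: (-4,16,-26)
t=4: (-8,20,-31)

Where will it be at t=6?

The position changes by (-4,+4,-5) every step.
step 5: (-8,20,-31) + (-4,+4,-5) → (-12,24,-36)
step 6: (-12,24,-36) + (-4,+4,-5) → (-16,28,-41)

(-16,28,-41)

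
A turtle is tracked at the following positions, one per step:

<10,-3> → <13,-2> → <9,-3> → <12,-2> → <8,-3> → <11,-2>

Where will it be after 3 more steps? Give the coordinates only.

<6,-3>

Step-to-step displacements: <+3,+1>, <-4,-1>, <+3,+1>, <-4,-1>, <+3,+1> — a repeating cycle of length 2.
step 6: apply <-4,-1> → <7,-3>
step 7: apply <+3,+1> → <10,-2>
step 8: apply <-4,-1> → <6,-3>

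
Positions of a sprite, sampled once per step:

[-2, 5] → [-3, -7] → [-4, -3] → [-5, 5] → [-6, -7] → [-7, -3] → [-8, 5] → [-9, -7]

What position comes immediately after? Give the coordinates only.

[-10, -3]

First: linear, -1 per step → -10 at step 8.
Second: cycles through 5, -7, -3 every 3 steps. Step 8 lands at position 2 of the cycle → -3.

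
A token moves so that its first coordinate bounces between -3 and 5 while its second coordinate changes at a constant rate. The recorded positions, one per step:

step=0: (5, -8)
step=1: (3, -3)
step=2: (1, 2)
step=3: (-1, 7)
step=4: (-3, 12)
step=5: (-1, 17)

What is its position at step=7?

The first coordinate reflects between -3 and 5, moving 2 per step.
  step 6: -1 → 1
  step 7: 1 → 3
The second coordinate changes by +5 each step: at step 7 it is 27.

(3, 27)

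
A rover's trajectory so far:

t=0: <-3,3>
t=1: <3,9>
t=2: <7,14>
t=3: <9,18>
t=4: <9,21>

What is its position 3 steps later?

First differences are <+6,+6>, <+4,+5>, <+2,+4>, <+0,+3>; their common second difference is <-2,-1> (constant acceleration).
step 5: <9,21> + <-2,+2> → <7,23>
step 6: <7,23> + <-4,+1> → <3,24>
step 7: <3,24> + <-6,+0> → <-3,24>

<-3,24>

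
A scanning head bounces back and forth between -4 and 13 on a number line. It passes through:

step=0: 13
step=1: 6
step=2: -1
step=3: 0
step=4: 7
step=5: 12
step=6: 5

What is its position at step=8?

The value travels 7 per step and bounces off the walls at -4 and 13.
  step 7: 5 → -2
  step 8: -2 → 1

1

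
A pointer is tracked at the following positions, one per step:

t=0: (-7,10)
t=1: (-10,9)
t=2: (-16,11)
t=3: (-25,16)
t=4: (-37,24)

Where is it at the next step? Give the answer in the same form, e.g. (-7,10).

Taking differences between consecutive positions: (-3,-1), (-6,+2), (-9,+5), (-12,+8). These grow by (-3,+3) each step.
step 5: (-37,24) + (-15,+11) → (-52,35)

(-52,35)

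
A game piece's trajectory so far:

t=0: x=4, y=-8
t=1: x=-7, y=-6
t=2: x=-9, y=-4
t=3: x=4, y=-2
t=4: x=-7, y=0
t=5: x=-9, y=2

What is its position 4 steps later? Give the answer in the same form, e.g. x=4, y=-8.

x=4, y=10

The x coordinate repeats the cycle [4, -7, -9] with period 3; step 9 mod 3 = 0, giving 4.
The y coordinate changes by +2 each step, so at step 9 it is -8 + 9·(2) = 10.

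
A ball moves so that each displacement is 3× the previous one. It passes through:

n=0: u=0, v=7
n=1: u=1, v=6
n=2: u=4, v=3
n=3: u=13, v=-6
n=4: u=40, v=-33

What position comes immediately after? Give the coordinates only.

u=121, v=-114

Consecutive displacements (+1,-1), (+3,-3), (+9,-9), (+27,-27) scale by a factor of 3 each step.
step 5: u=40, v=-33 + (+81,-81) → u=121, v=-114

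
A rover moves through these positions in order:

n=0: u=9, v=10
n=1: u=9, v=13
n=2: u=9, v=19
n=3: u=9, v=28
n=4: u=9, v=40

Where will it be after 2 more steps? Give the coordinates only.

First differences are (+0, +3), (+0, +6), (+0, +9), (+0, +12); their common second difference is (+0, +3) (constant acceleration).
step 5: u=9, v=40 + (+0, +15) → u=9, v=55
step 6: u=9, v=55 + (+0, +18) → u=9, v=73

u=9, v=73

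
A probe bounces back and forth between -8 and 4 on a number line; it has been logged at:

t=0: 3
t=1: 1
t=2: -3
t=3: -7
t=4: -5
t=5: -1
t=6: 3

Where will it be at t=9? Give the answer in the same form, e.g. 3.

-7

The value travels 4 per step and bounces off the walls at -8 and 4.
  step 7: 3 → 1
  step 8: 1 → -3
  step 9: -3 → -7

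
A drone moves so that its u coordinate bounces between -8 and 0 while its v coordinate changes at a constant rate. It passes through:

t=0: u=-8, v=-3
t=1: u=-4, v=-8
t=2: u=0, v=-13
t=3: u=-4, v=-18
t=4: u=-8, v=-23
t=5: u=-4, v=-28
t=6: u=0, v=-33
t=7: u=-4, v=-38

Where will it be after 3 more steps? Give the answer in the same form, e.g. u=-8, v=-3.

The u coordinate travels 4 per step and bounces off the walls at -8 and 0.
  step 8: -4 → -8
  step 9: -8 → -4
  step 10: -4 → 0
The v coordinate changes by -5 each step: at step 10 it is -53.

u=0, v=-53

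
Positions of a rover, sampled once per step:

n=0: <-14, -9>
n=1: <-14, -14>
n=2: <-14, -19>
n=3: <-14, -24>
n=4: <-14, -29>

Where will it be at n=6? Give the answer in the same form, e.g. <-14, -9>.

Constant displacement of <+0, -5> per step.
step 5: <-14, -29> + <+0, -5> → <-14, -34>
step 6: <-14, -34> + <+0, -5> → <-14, -39>

<-14, -39>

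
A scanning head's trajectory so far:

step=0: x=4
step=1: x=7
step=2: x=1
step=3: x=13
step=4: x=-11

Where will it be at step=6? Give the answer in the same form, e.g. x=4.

x=-59

Consecutive displacements +3, -6, +12, -24 scale by a factor of -2 each step.
step 5: -11 + 48 → x=37
step 6: 37 − 96 → x=-59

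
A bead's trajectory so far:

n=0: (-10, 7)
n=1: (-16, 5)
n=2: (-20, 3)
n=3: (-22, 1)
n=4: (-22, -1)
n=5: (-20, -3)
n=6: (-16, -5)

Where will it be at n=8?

Taking differences between consecutive positions: (-6, -2), (-4, -2), (-2, -2), (+0, -2), (+2, -2), (+4, -2). These grow by (+2, +0) each step.
step 7: (-16, -5) + (+6, -2) → (-10, -7)
step 8: (-10, -7) + (+8, -2) → (-2, -9)

(-2, -9)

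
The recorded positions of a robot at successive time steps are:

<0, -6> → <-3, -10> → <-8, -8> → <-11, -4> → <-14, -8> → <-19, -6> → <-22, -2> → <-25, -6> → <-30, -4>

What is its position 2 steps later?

Differencing gives <-3, -4>, <-5, +2>, <-3, +4>, <-3, -4>, <-5, +2>, <-3, +4>, <-3, -4>, <-5, +2>. This is the pattern <-3, -4>, <-5, +2>, <-3, +4> repeated.
step 9: apply <-3, +4> → <-33, 0>
step 10: apply <-3, -4> → <-36, -4>

<-36, -4>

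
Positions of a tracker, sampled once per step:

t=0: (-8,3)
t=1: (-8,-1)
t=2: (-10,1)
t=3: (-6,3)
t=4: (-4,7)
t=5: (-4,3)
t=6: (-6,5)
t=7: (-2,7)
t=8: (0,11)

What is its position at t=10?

Step-to-step displacements: (+0,-4), (-2,+2), (+4,+2), (+2,+4), (+0,-4), (-2,+2), (+4,+2), (+2,+4) — a repeating cycle of length 4.
step 9: apply (+0,-4) → (0,7)
step 10: apply (-2,+2) → (-2,9)

(-2,9)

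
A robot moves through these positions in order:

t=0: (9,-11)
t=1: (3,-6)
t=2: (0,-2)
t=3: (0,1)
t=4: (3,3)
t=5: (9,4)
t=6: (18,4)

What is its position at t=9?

First differences are (-6,+5), (-3,+4), (+0,+3), (+3,+2), (+6,+1), (+9,+0); their common second difference is (+3,-1) (constant acceleration).
step 7: (18,4) + (+12,-1) → (30,3)
step 8: (30,3) + (+15,-2) → (45,1)
step 9: (45,1) + (+18,-3) → (63,-2)

(63,-2)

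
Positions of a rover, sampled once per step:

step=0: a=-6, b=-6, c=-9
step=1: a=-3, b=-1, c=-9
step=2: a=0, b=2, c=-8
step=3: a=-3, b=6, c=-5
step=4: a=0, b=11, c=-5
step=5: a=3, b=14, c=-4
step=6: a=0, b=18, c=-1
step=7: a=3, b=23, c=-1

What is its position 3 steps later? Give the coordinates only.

a=6, b=35, c=3

Differencing gives (+3, +5, +0), (+3, +3, +1), (-3, +4, +3), (+3, +5, +0), (+3, +3, +1), (-3, +4, +3), (+3, +5, +0). This is the pattern (+3, +5, +0), (+3, +3, +1), (-3, +4, +3) repeated.
step 8: apply (+3, +3, +1) → a=6, b=26, c=0
step 9: apply (-3, +4, +3) → a=3, b=30, c=3
step 10: apply (+3, +5, +0) → a=6, b=35, c=3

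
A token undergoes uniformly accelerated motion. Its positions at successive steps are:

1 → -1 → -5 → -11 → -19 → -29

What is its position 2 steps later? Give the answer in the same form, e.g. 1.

Successive displacements: -2, -4, -6, -8, -10 — each changes by -2.
step 6: -29 − 12 → -41
step 7: -41 − 14 → -55

-55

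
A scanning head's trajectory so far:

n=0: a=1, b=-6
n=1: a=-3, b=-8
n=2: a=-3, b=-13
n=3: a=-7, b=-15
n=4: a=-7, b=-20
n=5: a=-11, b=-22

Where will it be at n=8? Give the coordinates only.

The moves between consecutive positions are (-4, -2), (+0, -5), (-4, -2), (+0, -5), (-4, -2); they repeat the 2-cycle [(-4, -2), (+0, -5)].
step 6: apply (+0, -5) → a=-11, b=-27
step 7: apply (-4, -2) → a=-15, b=-29
step 8: apply (+0, -5) → a=-15, b=-34

a=-15, b=-34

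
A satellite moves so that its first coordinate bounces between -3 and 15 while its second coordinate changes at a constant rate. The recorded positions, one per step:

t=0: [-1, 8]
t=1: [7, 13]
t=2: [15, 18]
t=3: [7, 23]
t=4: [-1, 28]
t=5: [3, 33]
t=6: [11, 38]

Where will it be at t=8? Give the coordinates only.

The first coordinate travels 8 per step and bounces off the walls at -3 and 15.
  step 7: 11 → 11
  step 8: 11 → 3
The second coordinate changes by +5 each step: at step 8 it is 48.

[3, 48]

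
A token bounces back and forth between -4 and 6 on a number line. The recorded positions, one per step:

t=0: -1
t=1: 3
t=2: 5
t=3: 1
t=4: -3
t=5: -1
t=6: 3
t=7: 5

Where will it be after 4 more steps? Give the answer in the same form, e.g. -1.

The value travels 4 per step and bounces off the walls at -4 and 6.
  step 8: 5 → 1
  step 9: 1 → -3
  step 10: -3 → -1
  step 11: -1 → 3

3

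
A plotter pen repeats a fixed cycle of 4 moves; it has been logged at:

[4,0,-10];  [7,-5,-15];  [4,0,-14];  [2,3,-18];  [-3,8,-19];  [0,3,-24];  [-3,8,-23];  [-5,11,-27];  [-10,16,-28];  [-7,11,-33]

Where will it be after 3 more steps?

[-17,24,-37]

Step-to-step displacements: [+3,-5,-5], [-3,+5,+1], [-2,+3,-4], [-5,+5,-1], [+3,-5,-5], [-3,+5,+1], [-2,+3,-4], [-5,+5,-1], [+3,-5,-5] — a repeating cycle of length 4.
step 10: apply [-3,+5,+1] → [-10,16,-32]
step 11: apply [-2,+3,-4] → [-12,19,-36]
step 12: apply [-5,+5,-1] → [-17,24,-37]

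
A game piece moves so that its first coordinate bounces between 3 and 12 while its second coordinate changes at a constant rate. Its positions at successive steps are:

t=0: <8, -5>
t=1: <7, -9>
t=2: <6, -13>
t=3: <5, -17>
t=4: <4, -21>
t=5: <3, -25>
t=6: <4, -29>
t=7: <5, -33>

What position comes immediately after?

The first coordinate reflects between 3 and 12, moving 1 per step.
  step 8: 5 → 6
The second coordinate changes by -4 each step: at step 8 it is -37.

<6, -37>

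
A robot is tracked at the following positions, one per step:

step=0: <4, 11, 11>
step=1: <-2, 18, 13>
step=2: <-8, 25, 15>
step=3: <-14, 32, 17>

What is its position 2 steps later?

<-26, 46, 21>

Constant displacement of <-6, +7, +2> per step.
step 4: <-14, 32, 17> + <-6, +7, +2> → <-20, 39, 19>
step 5: <-20, 39, 19> + <-6, +7, +2> → <-26, 46, 21>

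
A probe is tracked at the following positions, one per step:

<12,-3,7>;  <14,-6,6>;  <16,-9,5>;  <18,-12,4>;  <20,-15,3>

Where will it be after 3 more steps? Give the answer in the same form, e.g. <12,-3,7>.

Constant displacement of <+2,-3,-1> per step.
step 5: <20,-15,3> + <+2,-3,-1> → <22,-18,2>
step 6: <22,-18,2> + <+2,-3,-1> → <24,-21,1>
step 7: <24,-21,1> + <+2,-3,-1> → <26,-24,0>

<26,-24,0>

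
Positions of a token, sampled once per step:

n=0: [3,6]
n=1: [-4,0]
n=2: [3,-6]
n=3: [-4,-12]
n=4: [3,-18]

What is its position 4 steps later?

The first coordinate repeats the cycle [3, -4] with period 2; step 8 mod 2 = 0, giving 3.
The second coordinate changes by -6 each step, so at step 8 it is 6 + 8·(-6) = -42.

[3,-42]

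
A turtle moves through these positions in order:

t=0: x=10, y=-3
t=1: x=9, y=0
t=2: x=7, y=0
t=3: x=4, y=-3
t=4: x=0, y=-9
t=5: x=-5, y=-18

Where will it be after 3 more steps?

x=-26, y=-63

Successive displacements: (-1,+3), (-2,+0), (-3,-3), (-4,-6), (-5,-9) — each changes by (-1,-3).
step 6: x=-5, y=-18 + (-6,-12) → x=-11, y=-30
step 7: x=-11, y=-30 + (-7,-15) → x=-18, y=-45
step 8: x=-18, y=-45 + (-8,-18) → x=-26, y=-63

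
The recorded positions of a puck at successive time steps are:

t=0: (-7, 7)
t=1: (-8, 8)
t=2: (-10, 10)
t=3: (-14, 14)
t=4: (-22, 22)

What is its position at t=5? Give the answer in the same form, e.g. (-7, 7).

(-38, 38)

Step-to-step displacements: (-1, +1), (-2, +2), (-4, +4), (-8, +8); each is 2× the previous.
step 5: (-22, 22) + (-16, +16) → (-38, 38)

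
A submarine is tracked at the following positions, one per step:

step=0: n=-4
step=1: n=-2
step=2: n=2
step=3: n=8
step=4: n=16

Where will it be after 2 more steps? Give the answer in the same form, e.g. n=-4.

First differences are +2, +4, +6, +8; their common second difference is +2 (constant acceleration).
step 5: 16 + 10 → n=26
step 6: 26 + 12 → n=38

n=38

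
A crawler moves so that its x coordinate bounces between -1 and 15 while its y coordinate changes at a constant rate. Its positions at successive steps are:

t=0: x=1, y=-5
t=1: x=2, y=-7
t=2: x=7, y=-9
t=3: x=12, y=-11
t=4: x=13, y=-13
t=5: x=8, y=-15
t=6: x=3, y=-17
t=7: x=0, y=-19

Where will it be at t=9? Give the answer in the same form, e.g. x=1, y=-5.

x=10, y=-23

The x coordinate reflects between -1 and 15, moving 5 per step.
  step 8: 0 → 5
  step 9: 5 → 10
The y coordinate changes by -2 each step: at step 9 it is -23.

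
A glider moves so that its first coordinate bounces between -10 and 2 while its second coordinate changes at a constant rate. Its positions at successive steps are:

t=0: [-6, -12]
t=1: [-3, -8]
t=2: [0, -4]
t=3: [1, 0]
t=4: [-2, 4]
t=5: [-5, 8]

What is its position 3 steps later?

[-6, 20]

The first coordinate reflects between -10 and 2, moving 3 per step.
  step 6: -5 → -8
  step 7: -8 → -9
  step 8: -9 → -6
The second coordinate changes by +4 each step: at step 8 it is 20.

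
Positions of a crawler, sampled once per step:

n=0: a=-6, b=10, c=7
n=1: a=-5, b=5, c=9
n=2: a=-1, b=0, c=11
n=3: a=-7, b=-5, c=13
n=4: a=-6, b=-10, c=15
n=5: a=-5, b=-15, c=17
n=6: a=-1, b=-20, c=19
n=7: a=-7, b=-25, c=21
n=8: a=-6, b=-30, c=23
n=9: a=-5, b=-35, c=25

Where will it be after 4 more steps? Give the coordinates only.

a=-5, b=-55, c=33

The a coordinate repeats the cycle [-6, -5, -1, -7] with period 4; step 13 mod 4 = 1, giving -5.
The b coordinate changes by -5 each step, so at step 13 it is 10 + 13·(-5) = -55.
The c coordinate changes by +2 each step, so at step 13 it is 7 + 13·(2) = 33.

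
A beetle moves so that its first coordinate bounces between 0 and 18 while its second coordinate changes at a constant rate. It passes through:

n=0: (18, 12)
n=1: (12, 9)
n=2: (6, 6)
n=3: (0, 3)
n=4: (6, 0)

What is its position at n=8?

(6, -12)

The first coordinate travels 6 per step and bounces off the walls at 0 and 18.
  step 5: 6 → 12
  step 6: 12 → 18
  step 7: 18 → 12
  step 8: 12 → 6
The second coordinate changes by -3 each step: at step 8 it is -12.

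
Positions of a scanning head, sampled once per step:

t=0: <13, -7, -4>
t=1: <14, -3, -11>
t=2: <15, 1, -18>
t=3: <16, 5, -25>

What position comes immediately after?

<17, 9, -32>

The position changes by <+1, +4, -7> every step.
step 4: <16, 5, -25> + <+1, +4, -7> → <17, 9, -32>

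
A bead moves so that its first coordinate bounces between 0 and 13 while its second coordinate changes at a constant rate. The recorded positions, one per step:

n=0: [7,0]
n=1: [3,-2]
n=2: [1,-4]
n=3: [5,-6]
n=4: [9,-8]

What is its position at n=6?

[9,-12]

The first coordinate reflects between 0 and 13, moving 4 per step.
  step 5: 9 → 13
  step 6: 13 → 9
The second coordinate changes by -2 each step: at step 6 it is -12.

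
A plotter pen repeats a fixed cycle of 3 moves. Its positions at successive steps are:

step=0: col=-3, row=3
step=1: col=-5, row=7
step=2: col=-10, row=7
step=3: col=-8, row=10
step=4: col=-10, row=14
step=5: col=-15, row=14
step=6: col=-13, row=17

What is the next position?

col=-15, row=21

Step-to-step displacements: (-2, +4), (-5, +0), (+2, +3), (-2, +4), (-5, +0), (+2, +3) — a repeating cycle of length 3.
step 7: apply (-2, +4) → col=-15, row=21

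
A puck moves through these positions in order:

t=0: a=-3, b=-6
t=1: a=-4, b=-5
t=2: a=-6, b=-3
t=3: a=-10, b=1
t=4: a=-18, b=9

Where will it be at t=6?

Consecutive displacements (-1, +1), (-2, +2), (-4, +4), (-8, +8) scale by a factor of 2 each step.
step 5: a=-18, b=9 + (-16, +16) → a=-34, b=25
step 6: a=-34, b=25 + (-32, +32) → a=-66, b=57

a=-66, b=57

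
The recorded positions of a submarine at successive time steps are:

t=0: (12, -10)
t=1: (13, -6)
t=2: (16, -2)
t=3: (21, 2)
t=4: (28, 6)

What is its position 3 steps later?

(61, 18)

Successive displacements: (+1, +4), (+3, +4), (+5, +4), (+7, +4) — each changes by (+2, +0).
step 5: (28, 6) + (+9, +4) → (37, 10)
step 6: (37, 10) + (+11, +4) → (48, 14)
step 7: (48, 14) + (+13, +4) → (61, 18)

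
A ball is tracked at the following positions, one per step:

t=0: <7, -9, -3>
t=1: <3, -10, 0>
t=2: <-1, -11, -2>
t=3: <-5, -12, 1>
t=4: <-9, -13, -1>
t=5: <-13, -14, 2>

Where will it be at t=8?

<-25, -17, 1>

Step-to-step displacements: <-4, -1, +3>, <-4, -1, -2>, <-4, -1, +3>, <-4, -1, -2>, <-4, -1, +3> — a repeating cycle of length 2.
step 6: apply <-4, -1, -2> → <-17, -15, 0>
step 7: apply <-4, -1, +3> → <-21, -16, 3>
step 8: apply <-4, -1, -2> → <-25, -17, 1>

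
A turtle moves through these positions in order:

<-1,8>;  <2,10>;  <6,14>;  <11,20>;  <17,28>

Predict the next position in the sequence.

Taking differences between consecutive positions: <+3,+2>, <+4,+4>, <+5,+6>, <+6,+8>. These grow by <+1,+2> each step.
step 5: <17,28> + <+7,+10> → <24,38>

<24,38>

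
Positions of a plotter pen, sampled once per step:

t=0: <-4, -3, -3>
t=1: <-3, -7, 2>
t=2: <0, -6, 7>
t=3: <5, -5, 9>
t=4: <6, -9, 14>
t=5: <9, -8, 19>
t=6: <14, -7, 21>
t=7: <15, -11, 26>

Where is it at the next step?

Differencing gives <+1, -4, +5>, <+3, +1, +5>, <+5, +1, +2>, <+1, -4, +5>, <+3, +1, +5>, <+5, +1, +2>, <+1, -4, +5>. This is the pattern <+1, -4, +5>, <+3, +1, +5>, <+5, +1, +2> repeated.
step 8: apply <+3, +1, +5> → <18, -10, 31>

<18, -10, 31>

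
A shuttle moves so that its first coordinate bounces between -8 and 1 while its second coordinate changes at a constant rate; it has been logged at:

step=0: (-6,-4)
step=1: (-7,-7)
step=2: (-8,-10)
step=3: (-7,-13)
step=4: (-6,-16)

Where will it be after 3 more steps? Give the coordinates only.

(-3,-25)

The first coordinate reflects between -8 and 1, moving 1 per step.
  step 5: -6 → -5
  step 6: -5 → -4
  step 7: -4 → -3
The second coordinate changes by -3 each step: at step 7 it is -25.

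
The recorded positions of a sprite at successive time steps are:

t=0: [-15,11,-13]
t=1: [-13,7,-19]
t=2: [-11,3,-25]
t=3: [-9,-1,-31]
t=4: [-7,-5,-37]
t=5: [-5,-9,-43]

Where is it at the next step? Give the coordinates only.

[-3,-13,-49]

Each step adds [+2,-4,-6] to the position.
step 6: [-5,-9,-43] + [+2,-4,-6] → [-3,-13,-49]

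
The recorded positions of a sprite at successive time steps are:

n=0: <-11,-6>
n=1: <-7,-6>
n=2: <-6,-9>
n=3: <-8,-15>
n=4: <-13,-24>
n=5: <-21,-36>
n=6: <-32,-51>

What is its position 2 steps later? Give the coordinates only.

Successive displacements: <+4,+0>, <+1,-3>, <-2,-6>, <-5,-9>, <-8,-12>, <-11,-15> — each changes by <-3,-3>.
step 7: <-32,-51> + <-14,-18> → <-46,-69>
step 8: <-46,-69> + <-17,-21> → <-63,-90>

<-63,-90>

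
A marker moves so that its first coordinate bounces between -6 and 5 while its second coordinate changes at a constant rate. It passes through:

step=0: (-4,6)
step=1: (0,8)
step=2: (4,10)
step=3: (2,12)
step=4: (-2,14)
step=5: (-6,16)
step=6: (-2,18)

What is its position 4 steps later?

(-4,26)

The first coordinate travels 4 per step and bounces off the walls at -6 and 5.
  step 7: -2 → 2
  step 8: 2 → 4
  step 9: 4 → 0
  step 10: 0 → -4
The second coordinate changes by +2 each step: at step 10 it is 26.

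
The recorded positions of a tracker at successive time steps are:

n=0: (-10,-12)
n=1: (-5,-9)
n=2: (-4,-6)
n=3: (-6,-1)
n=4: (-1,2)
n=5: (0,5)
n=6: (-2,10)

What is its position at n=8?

(4,16)

Step-to-step displacements: (+5,+3), (+1,+3), (-2,+5), (+5,+3), (+1,+3), (-2,+5) — a repeating cycle of length 3.
step 7: apply (+5,+3) → (3,13)
step 8: apply (+1,+3) → (4,16)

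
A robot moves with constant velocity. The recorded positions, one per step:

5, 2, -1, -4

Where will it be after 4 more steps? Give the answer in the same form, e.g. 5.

Each step adds -3 to the position.
step 4: -4 − 3 → -7
step 5: -7 − 3 → -10
step 6: -10 − 3 → -13
step 7: -13 − 3 → -16

-16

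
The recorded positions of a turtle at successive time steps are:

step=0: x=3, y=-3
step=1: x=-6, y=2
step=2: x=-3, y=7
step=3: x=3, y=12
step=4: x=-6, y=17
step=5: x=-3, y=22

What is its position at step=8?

X: cycles through 3, -6, -3 every 3 steps. Step 8 lands at position 2 of the cycle → -3.
Y: linear, +5 per step → 37 at step 8.

x=-3, y=37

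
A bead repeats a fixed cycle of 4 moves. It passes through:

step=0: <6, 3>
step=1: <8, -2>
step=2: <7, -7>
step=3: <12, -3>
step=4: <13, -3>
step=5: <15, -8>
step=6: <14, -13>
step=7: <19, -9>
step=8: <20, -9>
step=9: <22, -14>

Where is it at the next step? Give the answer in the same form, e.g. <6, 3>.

<21, -19>

Differencing gives <+2, -5>, <-1, -5>, <+5, +4>, <+1, +0>, <+2, -5>, <-1, -5>, <+5, +4>, <+1, +0>, <+2, -5>. This is the pattern <+2, -5>, <-1, -5>, <+5, +4>, <+1, +0> repeated.
step 10: apply <-1, -5> → <21, -19>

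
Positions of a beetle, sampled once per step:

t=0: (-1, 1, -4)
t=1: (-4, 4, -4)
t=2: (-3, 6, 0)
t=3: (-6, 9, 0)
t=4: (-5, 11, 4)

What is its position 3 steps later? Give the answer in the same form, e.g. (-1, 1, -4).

Step-to-step displacements: (-3, +3, +0), (+1, +2, +4), (-3, +3, +0), (+1, +2, +4) — a repeating cycle of length 2.
step 5: apply (-3, +3, +0) → (-8, 14, 4)
step 6: apply (+1, +2, +4) → (-7, 16, 8)
step 7: apply (-3, +3, +0) → (-10, 19, 8)

(-10, 19, 8)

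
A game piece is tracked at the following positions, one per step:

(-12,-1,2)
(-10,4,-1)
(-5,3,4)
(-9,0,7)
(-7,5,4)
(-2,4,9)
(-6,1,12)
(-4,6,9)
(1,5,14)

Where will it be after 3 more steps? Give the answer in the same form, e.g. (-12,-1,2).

Differencing gives (+2,+5,-3), (+5,-1,+5), (-4,-3,+3), (+2,+5,-3), (+5,-1,+5), (-4,-3,+3), (+2,+5,-3), (+5,-1,+5). This is the pattern (+2,+5,-3), (+5,-1,+5), (-4,-3,+3) repeated.
step 9: apply (-4,-3,+3) → (-3,2,17)
step 10: apply (+2,+5,-3) → (-1,7,14)
step 11: apply (+5,-1,+5) → (4,6,19)

(4,6,19)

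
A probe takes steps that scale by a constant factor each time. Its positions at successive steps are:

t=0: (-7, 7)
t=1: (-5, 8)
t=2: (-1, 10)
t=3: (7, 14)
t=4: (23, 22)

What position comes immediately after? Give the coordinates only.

(55, 38)

Consecutive displacements (+2, +1), (+4, +2), (+8, +4), (+16, +8) scale by a factor of 2 each step.
step 5: (23, 22) + (+32, +16) → (55, 38)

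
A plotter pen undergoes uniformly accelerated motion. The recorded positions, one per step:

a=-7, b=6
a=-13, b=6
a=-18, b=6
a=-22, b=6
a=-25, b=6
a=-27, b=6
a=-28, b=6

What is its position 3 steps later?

a=-25, b=6

Successive displacements: (-6, +0), (-5, +0), (-4, +0), (-3, +0), (-2, +0), (-1, +0) — each changes by (+1, +0).
step 7: a=-28, b=6 + (+0, +0) → a=-28, b=6
step 8: a=-28, b=6 + (+1, +0) → a=-27, b=6
step 9: a=-27, b=6 + (+2, +0) → a=-25, b=6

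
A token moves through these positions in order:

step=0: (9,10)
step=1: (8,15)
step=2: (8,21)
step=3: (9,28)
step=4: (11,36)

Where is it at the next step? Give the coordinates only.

Taking differences between consecutive positions: (-1,+5), (+0,+6), (+1,+7), (+2,+8). These grow by (+1,+1) each step.
step 5: (11,36) + (+3,+9) → (14,45)

(14,45)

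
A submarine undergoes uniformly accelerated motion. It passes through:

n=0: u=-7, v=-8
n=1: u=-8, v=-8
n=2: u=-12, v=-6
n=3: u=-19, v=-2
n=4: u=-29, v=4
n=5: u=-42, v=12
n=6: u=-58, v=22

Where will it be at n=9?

Successive displacements: (-1, +0), (-4, +2), (-7, +4), (-10, +6), (-13, +8), (-16, +10) — each changes by (-3, +2).
step 7: u=-58, v=22 + (-19, +12) → u=-77, v=34
step 8: u=-77, v=34 + (-22, +14) → u=-99, v=48
step 9: u=-99, v=48 + (-25, +16) → u=-124, v=64

u=-124, v=64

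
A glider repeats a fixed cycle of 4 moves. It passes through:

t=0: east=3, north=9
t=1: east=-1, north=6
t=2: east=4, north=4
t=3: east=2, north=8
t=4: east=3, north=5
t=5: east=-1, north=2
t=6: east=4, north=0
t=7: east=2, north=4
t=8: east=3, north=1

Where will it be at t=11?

east=2, north=0

Step-to-step displacements: (-4,-3), (+5,-2), (-2,+4), (+1,-3), (-4,-3), (+5,-2), (-2,+4), (+1,-3) — a repeating cycle of length 4.
step 9: apply (-4,-3) → east=-1, north=-2
step 10: apply (+5,-2) → east=4, north=-4
step 11: apply (-2,+4) → east=2, north=0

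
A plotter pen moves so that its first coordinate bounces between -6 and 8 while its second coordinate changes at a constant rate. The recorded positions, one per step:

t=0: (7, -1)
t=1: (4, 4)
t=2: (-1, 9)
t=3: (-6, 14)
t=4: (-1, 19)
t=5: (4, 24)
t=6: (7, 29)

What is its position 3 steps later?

The first coordinate reflects between -6 and 8, moving 5 per step.
  step 7: 7 → 2
  step 8: 2 → -3
  step 9: -3 → -4
The second coordinate changes by +5 each step: at step 9 it is 44.

(-4, 44)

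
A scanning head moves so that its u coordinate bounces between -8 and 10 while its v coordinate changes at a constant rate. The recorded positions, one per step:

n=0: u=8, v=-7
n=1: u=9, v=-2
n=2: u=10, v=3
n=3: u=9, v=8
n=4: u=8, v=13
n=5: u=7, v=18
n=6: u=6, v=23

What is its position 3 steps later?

The u coordinate reflects between -8 and 10, moving 1 per step.
  step 7: 6 → 5
  step 8: 5 → 4
  step 9: 4 → 3
The v coordinate changes by +5 each step: at step 9 it is 38.

u=3, v=38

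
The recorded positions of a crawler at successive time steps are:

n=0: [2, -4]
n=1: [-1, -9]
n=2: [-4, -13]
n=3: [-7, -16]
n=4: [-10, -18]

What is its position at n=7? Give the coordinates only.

Successive displacements: [-3, -5], [-3, -4], [-3, -3], [-3, -2] — each changes by [+0, +1].
step 5: [-10, -18] + [-3, -1] → [-13, -19]
step 6: [-13, -19] + [-3, +0] → [-16, -19]
step 7: [-16, -19] + [-3, +1] → [-19, -18]

[-19, -18]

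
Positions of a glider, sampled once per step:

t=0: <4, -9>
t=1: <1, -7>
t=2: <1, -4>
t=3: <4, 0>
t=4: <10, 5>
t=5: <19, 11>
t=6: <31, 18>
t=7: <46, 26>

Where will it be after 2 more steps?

Successive displacements: <-3, +2>, <+0, +3>, <+3, +4>, <+6, +5>, <+9, +6>, <+12, +7>, <+15, +8> — each changes by <+3, +1>.
step 8: <46, 26> + <+18, +9> → <64, 35>
step 9: <64, 35> + <+21, +10> → <85, 45>

<85, 45>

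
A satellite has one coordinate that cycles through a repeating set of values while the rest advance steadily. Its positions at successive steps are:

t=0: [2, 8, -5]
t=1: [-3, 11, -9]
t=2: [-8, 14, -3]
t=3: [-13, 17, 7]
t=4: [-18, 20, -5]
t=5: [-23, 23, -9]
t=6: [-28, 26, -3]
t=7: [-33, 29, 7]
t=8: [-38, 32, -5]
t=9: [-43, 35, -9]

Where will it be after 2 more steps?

[-53, 41, 7]

The first coordinate changes by -5 each step, so at step 11 it is 2 + 11·(-5) = -53.
The second coordinate changes by +3 each step, so at step 11 it is 8 + 11·(3) = 41.
The third coordinate repeats the cycle [-5, -9, -3, 7] with period 4; step 11 mod 4 = 3, giving 7.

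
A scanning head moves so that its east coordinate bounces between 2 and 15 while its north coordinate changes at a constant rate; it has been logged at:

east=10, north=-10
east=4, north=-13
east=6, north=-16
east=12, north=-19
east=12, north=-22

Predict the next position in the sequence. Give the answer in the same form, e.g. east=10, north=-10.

The east coordinate reflects between 2 and 15, moving 6 per step.
  step 5: 12 → 6
The north coordinate changes by -3 each step: at step 5 it is -25.

east=6, north=-25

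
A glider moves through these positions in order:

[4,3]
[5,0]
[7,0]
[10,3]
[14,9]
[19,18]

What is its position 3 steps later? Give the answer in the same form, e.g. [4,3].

[40,63]

First differences are [+1,-3], [+2,+0], [+3,+3], [+4,+6], [+5,+9]; their common second difference is [+1,+3] (constant acceleration).
step 6: [19,18] + [+6,+12] → [25,30]
step 7: [25,30] + [+7,+15] → [32,45]
step 8: [32,45] + [+8,+18] → [40,63]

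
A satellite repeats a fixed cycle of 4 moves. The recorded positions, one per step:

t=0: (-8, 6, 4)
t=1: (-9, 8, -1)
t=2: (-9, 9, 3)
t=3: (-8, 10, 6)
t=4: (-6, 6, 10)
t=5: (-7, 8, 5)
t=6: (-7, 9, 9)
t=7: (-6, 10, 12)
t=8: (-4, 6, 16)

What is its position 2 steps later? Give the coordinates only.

(-5, 9, 15)

Step-to-step displacements: (-1, +2, -5), (+0, +1, +4), (+1, +1, +3), (+2, -4, +4), (-1, +2, -5), (+0, +1, +4), (+1, +1, +3), (+2, -4, +4) — a repeating cycle of length 4.
step 9: apply (-1, +2, -5) → (-5, 8, 11)
step 10: apply (+0, +1, +4) → (-5, 9, 15)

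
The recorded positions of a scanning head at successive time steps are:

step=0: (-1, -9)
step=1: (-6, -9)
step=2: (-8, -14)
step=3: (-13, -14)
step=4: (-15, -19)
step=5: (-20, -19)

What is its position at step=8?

(-29, -29)

Step-to-step displacements: (-5, +0), (-2, -5), (-5, +0), (-2, -5), (-5, +0) — a repeating cycle of length 2.
step 6: apply (-2, -5) → (-22, -24)
step 7: apply (-5, +0) → (-27, -24)
step 8: apply (-2, -5) → (-29, -29)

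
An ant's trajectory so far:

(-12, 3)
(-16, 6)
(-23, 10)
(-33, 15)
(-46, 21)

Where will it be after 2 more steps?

Taking differences between consecutive positions: (-4, +3), (-7, +4), (-10, +5), (-13, +6). These grow by (-3, +1) each step.
step 5: (-46, 21) + (-16, +7) → (-62, 28)
step 6: (-62, 28) + (-19, +8) → (-81, 36)

(-81, 36)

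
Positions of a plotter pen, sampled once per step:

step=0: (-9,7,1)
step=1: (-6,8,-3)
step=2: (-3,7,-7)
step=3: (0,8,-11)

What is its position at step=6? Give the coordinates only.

(9,7,-23)

The first coordinate changes by +3 each step, so at step 6 it is -9 + 6·(3) = 9.
The second coordinate repeats the cycle [7, 8] with period 2; step 6 mod 2 = 0, giving 7.
The third coordinate changes by -4 each step, so at step 6 it is 1 + 6·(-4) = -23.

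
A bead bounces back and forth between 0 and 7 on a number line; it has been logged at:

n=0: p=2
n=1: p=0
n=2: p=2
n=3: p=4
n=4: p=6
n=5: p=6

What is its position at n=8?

p=0

The value travels 2 per step and bounces off the walls at 0 and 7.
  step 6: 6 → 4
  step 7: 4 → 2
  step 8: 2 → 0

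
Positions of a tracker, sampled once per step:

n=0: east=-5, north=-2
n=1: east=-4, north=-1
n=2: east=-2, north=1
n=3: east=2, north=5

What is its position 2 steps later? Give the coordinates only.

Step-to-step displacements: (+1, +1), (+2, +2), (+4, +4); each is 2× the previous.
step 4: east=2, north=5 + (+8, +8) → east=10, north=13
step 5: east=10, north=13 + (+16, +16) → east=26, north=29

east=26, north=29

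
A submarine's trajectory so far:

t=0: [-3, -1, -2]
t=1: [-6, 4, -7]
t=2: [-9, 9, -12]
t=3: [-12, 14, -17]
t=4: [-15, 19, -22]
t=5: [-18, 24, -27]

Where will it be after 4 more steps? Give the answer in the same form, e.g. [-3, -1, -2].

Constant displacement of [-3, +5, -5] per step.
step 6: [-18, 24, -27] + [-3, +5, -5] → [-21, 29, -32]
step 7: [-21, 29, -32] + [-3, +5, -5] → [-24, 34, -37]
step 8: [-24, 34, -37] + [-3, +5, -5] → [-27, 39, -42]
step 9: [-27, 39, -42] + [-3, +5, -5] → [-30, 44, -47]

[-30, 44, -47]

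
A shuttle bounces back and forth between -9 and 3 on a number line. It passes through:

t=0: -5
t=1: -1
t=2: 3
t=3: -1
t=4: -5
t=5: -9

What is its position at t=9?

-1

The value reflects between -9 and 3, moving 4 per step.
  step 6: -9 → -5
  step 7: -5 → -1
  step 8: -1 → 3
  step 9: 3 → -1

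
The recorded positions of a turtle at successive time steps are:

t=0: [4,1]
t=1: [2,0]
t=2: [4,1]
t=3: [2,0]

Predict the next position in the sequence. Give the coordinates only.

[4,1]

Consecutive displacements [-2,-1], [+2,+1], [-2,-1] scale by a factor of -1 each step.
step 4: [2,0] + [+2,+1] → [4,1]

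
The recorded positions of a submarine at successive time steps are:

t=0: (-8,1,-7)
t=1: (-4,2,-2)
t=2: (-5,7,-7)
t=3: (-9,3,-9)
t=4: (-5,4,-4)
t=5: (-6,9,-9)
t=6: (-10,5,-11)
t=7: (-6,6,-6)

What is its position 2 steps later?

The moves between consecutive positions are (+4,+1,+5), (-1,+5,-5), (-4,-4,-2), (+4,+1,+5), (-1,+5,-5), (-4,-4,-2), (+4,+1,+5); they repeat the 3-cycle [(+4,+1,+5), (-1,+5,-5), (-4,-4,-2)].
step 8: apply (-1,+5,-5) → (-7,11,-11)
step 9: apply (-4,-4,-2) → (-11,7,-13)

(-11,7,-13)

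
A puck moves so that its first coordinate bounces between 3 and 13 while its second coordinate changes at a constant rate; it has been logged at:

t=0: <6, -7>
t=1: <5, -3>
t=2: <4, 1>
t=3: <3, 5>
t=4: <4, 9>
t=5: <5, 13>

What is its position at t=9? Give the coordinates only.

The first coordinate travels 1 per step and bounces off the walls at 3 and 13.
  step 6: 5 → 6
  step 7: 6 → 7
  step 8: 7 → 8
  step 9: 8 → 9
The second coordinate changes by +4 each step: at step 9 it is 29.

<9, 29>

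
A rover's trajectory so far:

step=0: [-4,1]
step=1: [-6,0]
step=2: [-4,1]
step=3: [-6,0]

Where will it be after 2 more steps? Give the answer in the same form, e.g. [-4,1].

[-6,0]

The jumps are [-2,-1], [+2,+1], [-2,-1] — a geometric progression with ratio -1.
step 4: [-6,0] + [+2,+1] → [-4,1]
step 5: [-4,1] + [-2,-1] → [-6,0]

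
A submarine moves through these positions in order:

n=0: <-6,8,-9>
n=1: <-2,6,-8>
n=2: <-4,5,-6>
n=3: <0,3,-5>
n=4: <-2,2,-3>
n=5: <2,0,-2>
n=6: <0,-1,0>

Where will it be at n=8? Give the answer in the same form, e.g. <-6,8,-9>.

Differencing gives <+4,-2,+1>, <-2,-1,+2>, <+4,-2,+1>, <-2,-1,+2>, <+4,-2,+1>, <-2,-1,+2>. This is the pattern <+4,-2,+1>, <-2,-1,+2> repeated.
step 7: apply <+4,-2,+1> → <4,-3,1>
step 8: apply <-2,-1,+2> → <2,-4,3>

<2,-4,3>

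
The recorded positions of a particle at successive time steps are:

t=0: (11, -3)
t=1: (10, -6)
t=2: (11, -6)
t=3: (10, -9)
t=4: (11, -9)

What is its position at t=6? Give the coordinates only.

The moves between consecutive positions are (-1, -3), (+1, +0), (-1, -3), (+1, +0); they repeat the 2-cycle [(-1, -3), (+1, +0)].
step 5: apply (-1, -3) → (10, -12)
step 6: apply (+1, +0) → (11, -12)

(11, -12)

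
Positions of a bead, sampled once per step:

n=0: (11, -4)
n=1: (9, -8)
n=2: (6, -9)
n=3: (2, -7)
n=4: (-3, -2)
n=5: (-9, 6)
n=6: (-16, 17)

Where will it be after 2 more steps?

First differences are (-2, -4), (-3, -1), (-4, +2), (-5, +5), (-6, +8), (-7, +11); their common second difference is (-1, +3) (constant acceleration).
step 7: (-16, 17) + (-8, +14) → (-24, 31)
step 8: (-24, 31) + (-9, +17) → (-33, 48)

(-33, 48)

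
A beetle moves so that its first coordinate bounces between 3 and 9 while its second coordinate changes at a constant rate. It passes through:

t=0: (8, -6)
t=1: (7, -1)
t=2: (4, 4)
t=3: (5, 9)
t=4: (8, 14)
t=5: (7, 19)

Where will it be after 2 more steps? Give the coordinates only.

The first coordinate travels 3 per step and bounces off the walls at 3 and 9.
  step 6: 7 → 4
  step 7: 4 → 5
The second coordinate changes by +5 each step: at step 7 it is 29.

(5, 29)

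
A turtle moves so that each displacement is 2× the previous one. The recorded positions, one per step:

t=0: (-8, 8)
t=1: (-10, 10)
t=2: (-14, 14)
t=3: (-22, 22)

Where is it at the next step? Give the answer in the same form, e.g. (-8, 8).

The jumps are (-2, +2), (-4, +4), (-8, +8) — a geometric progression with ratio 2.
step 4: (-22, 22) + (-16, +16) → (-38, 38)

(-38, 38)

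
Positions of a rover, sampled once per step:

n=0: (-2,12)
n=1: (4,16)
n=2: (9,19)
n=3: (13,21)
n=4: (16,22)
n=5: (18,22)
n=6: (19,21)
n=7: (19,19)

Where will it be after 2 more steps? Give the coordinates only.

(16,12)

Successive displacements: (+6,+4), (+5,+3), (+4,+2), (+3,+1), (+2,+0), (+1,-1), (+0,-2) — each changes by (-1,-1).
step 8: (19,19) + (-1,-3) → (18,16)
step 9: (18,16) + (-2,-4) → (16,12)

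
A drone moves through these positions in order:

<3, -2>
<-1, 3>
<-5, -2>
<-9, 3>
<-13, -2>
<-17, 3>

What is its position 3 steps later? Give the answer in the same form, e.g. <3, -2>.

<-29, -2>

The first coordinate changes by -4 each step, so at step 8 it is 3 + 8·(-4) = -29.
The second coordinate repeats the cycle [-2, 3] with period 2; step 8 mod 2 = 0, giving -2.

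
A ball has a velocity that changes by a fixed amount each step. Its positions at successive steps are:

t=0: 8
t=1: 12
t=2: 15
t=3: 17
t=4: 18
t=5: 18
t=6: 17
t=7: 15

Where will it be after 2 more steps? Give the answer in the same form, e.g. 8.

8

Taking differences between consecutive positions: +4, +3, +2, +1, +0, -1, -2. These grow by -1 each step.
step 8: 15 − 3 → 12
step 9: 12 − 4 → 8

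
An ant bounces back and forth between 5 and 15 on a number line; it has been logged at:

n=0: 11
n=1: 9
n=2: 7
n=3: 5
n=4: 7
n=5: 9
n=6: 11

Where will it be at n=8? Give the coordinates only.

The value reflects between 5 and 15, moving 2 per step.
  step 7: 11 → 13
  step 8: 13 → 15

15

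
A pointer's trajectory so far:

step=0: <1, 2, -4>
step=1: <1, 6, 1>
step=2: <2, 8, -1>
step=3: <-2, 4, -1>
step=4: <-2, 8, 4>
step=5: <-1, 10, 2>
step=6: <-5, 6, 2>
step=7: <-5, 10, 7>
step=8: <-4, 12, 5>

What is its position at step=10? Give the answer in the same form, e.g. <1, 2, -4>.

Differencing gives <+0, +4, +5>, <+1, +2, -2>, <-4, -4, +0>, <+0, +4, +5>, <+1, +2, -2>, <-4, -4, +0>, <+0, +4, +5>, <+1, +2, -2>. This is the pattern <+0, +4, +5>, <+1, +2, -2>, <-4, -4, +0> repeated.
step 9: apply <-4, -4, +0> → <-8, 8, 5>
step 10: apply <+0, +4, +5> → <-8, 12, 10>

<-8, 12, 10>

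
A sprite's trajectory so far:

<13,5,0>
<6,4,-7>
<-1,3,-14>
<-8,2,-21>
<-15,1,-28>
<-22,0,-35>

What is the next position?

<-29,-1,-42>

Each step adds <-7,-1,-7> to the position.
step 6: <-22,0,-35> + <-7,-1,-7> → <-29,-1,-42>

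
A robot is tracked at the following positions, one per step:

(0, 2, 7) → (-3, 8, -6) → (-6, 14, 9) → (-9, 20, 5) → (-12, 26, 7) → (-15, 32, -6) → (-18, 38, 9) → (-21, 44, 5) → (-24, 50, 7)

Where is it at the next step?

(-27, 56, -6)

First: linear, -3 per step → -27 at step 9.
Second: linear, +6 per step → 56 at step 9.
Third: cycles through 7, -6, 9, 5 every 4 steps. Step 9 lands at position 1 of the cycle → -6.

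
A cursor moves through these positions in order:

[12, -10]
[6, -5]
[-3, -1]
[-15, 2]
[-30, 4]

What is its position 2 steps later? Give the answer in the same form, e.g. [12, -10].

[-69, 5]

First differences are [-6, +5], [-9, +4], [-12, +3], [-15, +2]; their common second difference is [-3, -1] (constant acceleration).
step 5: [-30, 4] + [-18, +1] → [-48, 5]
step 6: [-48, 5] + [-21, +0] → [-69, 5]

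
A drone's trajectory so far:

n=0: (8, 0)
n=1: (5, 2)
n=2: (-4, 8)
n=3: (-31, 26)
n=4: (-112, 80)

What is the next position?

(-355, 242)

Step-to-step displacements: (-3, +2), (-9, +6), (-27, +18), (-81, +54); each is 3× the previous.
step 5: (-112, 80) + (-243, +162) → (-355, 242)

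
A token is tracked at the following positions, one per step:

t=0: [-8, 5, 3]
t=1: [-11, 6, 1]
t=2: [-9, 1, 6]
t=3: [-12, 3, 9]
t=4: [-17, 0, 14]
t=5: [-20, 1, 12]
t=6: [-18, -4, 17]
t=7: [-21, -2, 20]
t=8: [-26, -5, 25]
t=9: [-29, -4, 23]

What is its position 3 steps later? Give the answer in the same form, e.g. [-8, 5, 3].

Step-to-step displacements: [-3, +1, -2], [+2, -5, +5], [-3, +2, +3], [-5, -3, +5], [-3, +1, -2], [+2, -5, +5], [-3, +2, +3], [-5, -3, +5], [-3, +1, -2] — a repeating cycle of length 4.
step 10: apply [+2, -5, +5] → [-27, -9, 28]
step 11: apply [-3, +2, +3] → [-30, -7, 31]
step 12: apply [-5, -3, +5] → [-35, -10, 36]

[-35, -10, 36]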